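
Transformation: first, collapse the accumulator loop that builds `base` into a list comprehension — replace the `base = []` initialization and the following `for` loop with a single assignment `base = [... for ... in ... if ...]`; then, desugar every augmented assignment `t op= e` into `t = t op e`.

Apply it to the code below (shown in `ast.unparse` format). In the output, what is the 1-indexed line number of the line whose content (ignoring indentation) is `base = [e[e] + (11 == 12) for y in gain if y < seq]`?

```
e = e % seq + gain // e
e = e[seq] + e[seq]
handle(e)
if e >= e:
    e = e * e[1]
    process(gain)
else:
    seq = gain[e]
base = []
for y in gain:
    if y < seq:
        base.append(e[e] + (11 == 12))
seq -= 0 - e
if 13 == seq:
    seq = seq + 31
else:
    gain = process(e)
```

Transformed code:
e = e % seq + gain // e
e = e[seq] + e[seq]
handle(e)
if e >= e:
    e = e * e[1]
    process(gain)
else:
    seq = gain[e]
base = [e[e] + (11 == 12) for y in gain if y < seq]
seq = seq - (0 - e)
if 13 == seq:
    seq = seq + 31
else:
    gain = process(e)

9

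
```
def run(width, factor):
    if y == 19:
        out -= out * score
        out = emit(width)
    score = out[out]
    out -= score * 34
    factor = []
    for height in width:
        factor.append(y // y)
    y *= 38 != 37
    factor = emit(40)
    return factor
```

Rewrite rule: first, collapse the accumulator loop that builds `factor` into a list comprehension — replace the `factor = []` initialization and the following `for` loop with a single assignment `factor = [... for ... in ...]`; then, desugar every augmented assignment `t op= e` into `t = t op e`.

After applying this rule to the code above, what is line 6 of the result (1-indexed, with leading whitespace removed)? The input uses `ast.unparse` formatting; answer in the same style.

Transformed code:
def run(width, factor):
    if y == 19:
        out = out - out * score
        out = emit(width)
    score = out[out]
    out = out - score * 34
    factor = [y // y for height in width]
    y = y * (38 != 37)
    factor = emit(40)
    return factor

out = out - score * 34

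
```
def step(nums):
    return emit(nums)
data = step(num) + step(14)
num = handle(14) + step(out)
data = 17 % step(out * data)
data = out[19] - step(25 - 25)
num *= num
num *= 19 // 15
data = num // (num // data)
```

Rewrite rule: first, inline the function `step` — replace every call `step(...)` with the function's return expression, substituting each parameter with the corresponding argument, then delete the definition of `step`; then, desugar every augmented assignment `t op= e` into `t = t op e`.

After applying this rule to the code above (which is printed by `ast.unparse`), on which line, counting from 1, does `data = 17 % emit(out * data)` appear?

3

Transformed code:
data = emit(num) + emit(14)
num = handle(14) + emit(out)
data = 17 % emit(out * data)
data = out[19] - emit(25 - 25)
num = num * num
num = num * (19 // 15)
data = num // (num // data)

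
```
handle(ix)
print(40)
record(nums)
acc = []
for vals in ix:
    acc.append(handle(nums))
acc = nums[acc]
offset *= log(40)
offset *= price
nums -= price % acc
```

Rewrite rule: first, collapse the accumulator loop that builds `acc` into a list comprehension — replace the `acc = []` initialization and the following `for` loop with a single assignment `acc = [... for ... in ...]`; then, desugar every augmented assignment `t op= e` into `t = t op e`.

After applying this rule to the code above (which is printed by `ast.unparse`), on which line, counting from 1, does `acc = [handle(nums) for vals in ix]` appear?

Transformed code:
handle(ix)
print(40)
record(nums)
acc = [handle(nums) for vals in ix]
acc = nums[acc]
offset = offset * log(40)
offset = offset * price
nums = nums - price % acc

4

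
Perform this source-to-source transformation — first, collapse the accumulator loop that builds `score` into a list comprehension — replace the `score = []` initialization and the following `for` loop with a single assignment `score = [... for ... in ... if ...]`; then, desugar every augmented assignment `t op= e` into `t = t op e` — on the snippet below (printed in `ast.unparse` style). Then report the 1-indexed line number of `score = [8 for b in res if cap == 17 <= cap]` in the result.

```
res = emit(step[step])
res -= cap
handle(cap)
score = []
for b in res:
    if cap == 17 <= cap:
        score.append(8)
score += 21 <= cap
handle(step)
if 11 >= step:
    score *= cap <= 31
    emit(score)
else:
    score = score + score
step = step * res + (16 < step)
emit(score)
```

4

Transformed code:
res = emit(step[step])
res = res - cap
handle(cap)
score = [8 for b in res if cap == 17 <= cap]
score = score + (21 <= cap)
handle(step)
if 11 >= step:
    score = score * (cap <= 31)
    emit(score)
else:
    score = score + score
step = step * res + (16 < step)
emit(score)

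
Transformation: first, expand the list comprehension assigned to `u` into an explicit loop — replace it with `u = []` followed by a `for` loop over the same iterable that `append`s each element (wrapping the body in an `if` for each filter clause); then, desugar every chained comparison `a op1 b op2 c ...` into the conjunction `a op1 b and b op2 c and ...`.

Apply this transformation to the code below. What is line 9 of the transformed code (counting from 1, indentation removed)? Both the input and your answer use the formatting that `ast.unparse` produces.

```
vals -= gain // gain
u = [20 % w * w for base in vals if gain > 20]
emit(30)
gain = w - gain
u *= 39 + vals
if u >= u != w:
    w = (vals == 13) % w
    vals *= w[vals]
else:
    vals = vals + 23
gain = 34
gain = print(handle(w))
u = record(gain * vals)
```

if u >= u and u != w:

Transformed code:
vals -= gain // gain
u = []
for base in vals:
    if gain > 20:
        u.append(20 % w * w)
emit(30)
gain = w - gain
u *= 39 + vals
if u >= u and u != w:
    w = (vals == 13) % w
    vals *= w[vals]
else:
    vals = vals + 23
gain = 34
gain = print(handle(w))
u = record(gain * vals)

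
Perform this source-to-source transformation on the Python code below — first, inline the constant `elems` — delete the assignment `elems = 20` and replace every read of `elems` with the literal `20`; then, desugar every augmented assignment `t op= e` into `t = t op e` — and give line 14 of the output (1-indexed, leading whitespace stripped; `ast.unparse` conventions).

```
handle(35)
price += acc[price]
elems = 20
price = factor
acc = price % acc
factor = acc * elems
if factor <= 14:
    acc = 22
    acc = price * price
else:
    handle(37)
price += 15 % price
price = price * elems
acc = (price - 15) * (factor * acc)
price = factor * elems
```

Transformed code:
handle(35)
price = price + acc[price]
price = factor
acc = price % acc
factor = acc * 20
if factor <= 14:
    acc = 22
    acc = price * price
else:
    handle(37)
price = price + 15 % price
price = price * 20
acc = (price - 15) * (factor * acc)
price = factor * 20

price = factor * 20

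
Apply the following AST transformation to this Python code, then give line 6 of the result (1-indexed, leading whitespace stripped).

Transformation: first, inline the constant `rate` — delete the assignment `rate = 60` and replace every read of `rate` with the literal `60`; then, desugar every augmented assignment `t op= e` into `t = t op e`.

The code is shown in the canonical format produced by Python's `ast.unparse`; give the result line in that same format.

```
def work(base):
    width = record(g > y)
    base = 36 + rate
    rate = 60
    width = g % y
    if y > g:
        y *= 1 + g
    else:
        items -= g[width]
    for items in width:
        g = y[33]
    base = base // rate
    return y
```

y = y * (1 + g)

Transformed code:
def work(base):
    width = record(g > y)
    base = 36 + 60
    width = g % y
    if y > g:
        y = y * (1 + g)
    else:
        items = items - g[width]
    for items in width:
        g = y[33]
    base = base // 60
    return y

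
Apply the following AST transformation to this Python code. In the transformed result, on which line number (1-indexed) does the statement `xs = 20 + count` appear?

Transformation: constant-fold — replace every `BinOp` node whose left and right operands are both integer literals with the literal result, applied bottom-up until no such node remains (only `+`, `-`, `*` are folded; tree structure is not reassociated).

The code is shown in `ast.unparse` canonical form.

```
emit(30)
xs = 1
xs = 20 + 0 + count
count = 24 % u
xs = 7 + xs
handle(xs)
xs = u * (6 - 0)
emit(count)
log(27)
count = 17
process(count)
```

Transformed code:
emit(30)
xs = 1
xs = 20 + count
count = 24 % u
xs = 7 + xs
handle(xs)
xs = u * 6
emit(count)
log(27)
count = 17
process(count)

3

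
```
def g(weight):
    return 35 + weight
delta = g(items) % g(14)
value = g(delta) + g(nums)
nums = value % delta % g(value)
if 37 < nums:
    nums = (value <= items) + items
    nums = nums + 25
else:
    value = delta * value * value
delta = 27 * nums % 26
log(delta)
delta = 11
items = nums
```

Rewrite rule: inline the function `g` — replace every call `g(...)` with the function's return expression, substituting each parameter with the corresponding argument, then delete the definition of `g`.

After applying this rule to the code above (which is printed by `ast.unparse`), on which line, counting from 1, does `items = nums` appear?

Transformed code:
delta = (35 + items) % (35 + 14)
value = 35 + delta + (35 + nums)
nums = value % delta % (35 + value)
if 37 < nums:
    nums = (value <= items) + items
    nums = nums + 25
else:
    value = delta * value * value
delta = 27 * nums % 26
log(delta)
delta = 11
items = nums

12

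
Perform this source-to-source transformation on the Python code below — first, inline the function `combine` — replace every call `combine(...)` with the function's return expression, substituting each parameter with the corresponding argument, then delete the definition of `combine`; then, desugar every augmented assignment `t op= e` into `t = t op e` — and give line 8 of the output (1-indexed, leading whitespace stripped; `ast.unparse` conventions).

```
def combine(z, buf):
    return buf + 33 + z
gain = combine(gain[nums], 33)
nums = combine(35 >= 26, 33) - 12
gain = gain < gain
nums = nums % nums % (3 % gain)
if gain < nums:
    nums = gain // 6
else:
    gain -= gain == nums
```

Transformed code:
gain = 33 + 33 + gain[nums]
nums = 33 + 33 + (35 >= 26) - 12
gain = gain < gain
nums = nums % nums % (3 % gain)
if gain < nums:
    nums = gain // 6
else:
    gain = gain - (gain == nums)

gain = gain - (gain == nums)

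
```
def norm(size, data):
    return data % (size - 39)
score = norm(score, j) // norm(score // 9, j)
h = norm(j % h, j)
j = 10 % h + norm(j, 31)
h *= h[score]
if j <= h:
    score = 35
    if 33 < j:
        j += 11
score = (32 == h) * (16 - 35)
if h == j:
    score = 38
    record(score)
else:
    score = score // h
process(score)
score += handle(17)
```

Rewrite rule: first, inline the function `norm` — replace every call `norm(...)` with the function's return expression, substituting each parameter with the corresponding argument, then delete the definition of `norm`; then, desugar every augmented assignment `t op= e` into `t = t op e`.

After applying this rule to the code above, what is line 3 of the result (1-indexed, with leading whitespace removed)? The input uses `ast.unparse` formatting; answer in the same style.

Transformed code:
score = j % (score - 39) // (j % (score // 9 - 39))
h = j % (j % h - 39)
j = 10 % h + 31 % (j - 39)
h = h * h[score]
if j <= h:
    score = 35
    if 33 < j:
        j = j + 11
score = (32 == h) * (16 - 35)
if h == j:
    score = 38
    record(score)
else:
    score = score // h
process(score)
score = score + handle(17)

j = 10 % h + 31 % (j - 39)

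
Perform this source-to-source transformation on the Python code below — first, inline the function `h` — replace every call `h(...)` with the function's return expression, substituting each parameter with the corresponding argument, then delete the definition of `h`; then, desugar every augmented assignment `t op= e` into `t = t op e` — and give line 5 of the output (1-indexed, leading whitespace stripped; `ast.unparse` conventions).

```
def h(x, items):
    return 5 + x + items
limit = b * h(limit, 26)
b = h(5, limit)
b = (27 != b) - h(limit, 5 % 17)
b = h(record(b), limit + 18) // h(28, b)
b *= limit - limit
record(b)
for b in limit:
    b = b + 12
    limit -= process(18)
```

b = b * (limit - limit)

Transformed code:
limit = b * (5 + limit + 26)
b = 5 + 5 + limit
b = (27 != b) - (5 + limit + 5 % 17)
b = (5 + record(b) + (limit + 18)) // (5 + 28 + b)
b = b * (limit - limit)
record(b)
for b in limit:
    b = b + 12
    limit = limit - process(18)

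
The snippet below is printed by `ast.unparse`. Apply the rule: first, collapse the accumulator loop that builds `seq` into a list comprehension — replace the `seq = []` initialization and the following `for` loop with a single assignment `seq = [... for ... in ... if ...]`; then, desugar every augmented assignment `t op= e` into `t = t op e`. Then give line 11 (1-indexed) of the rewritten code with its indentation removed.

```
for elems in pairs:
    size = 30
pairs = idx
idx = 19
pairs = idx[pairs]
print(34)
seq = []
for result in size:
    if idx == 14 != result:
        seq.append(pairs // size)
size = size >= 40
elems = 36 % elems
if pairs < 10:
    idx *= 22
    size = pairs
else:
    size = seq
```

Transformed code:
for elems in pairs:
    size = 30
pairs = idx
idx = 19
pairs = idx[pairs]
print(34)
seq = [pairs // size for result in size if idx == 14 != result]
size = size >= 40
elems = 36 % elems
if pairs < 10:
    idx = idx * 22
    size = pairs
else:
    size = seq

idx = idx * 22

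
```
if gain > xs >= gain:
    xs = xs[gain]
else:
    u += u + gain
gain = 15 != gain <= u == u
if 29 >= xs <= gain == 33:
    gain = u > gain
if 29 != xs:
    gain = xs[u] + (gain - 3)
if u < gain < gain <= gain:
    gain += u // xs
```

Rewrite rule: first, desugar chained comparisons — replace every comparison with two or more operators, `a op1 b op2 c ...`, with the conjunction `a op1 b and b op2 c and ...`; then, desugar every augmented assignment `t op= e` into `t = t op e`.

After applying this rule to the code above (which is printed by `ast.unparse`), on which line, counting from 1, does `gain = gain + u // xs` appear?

Transformed code:
if gain > xs and xs >= gain:
    xs = xs[gain]
else:
    u = u + (u + gain)
gain = 15 != gain and gain <= u and (u == u)
if 29 >= xs and xs <= gain and (gain == 33):
    gain = u > gain
if 29 != xs:
    gain = xs[u] + (gain - 3)
if u < gain and gain < gain and (gain <= gain):
    gain = gain + u // xs

11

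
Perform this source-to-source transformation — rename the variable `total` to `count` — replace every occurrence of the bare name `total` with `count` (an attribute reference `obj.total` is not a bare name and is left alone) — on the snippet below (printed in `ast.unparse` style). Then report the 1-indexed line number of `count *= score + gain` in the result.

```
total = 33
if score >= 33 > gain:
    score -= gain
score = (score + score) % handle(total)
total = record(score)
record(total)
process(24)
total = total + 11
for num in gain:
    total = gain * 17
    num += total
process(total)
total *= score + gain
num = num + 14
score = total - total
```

Transformed code:
count = 33
if score >= 33 > gain:
    score -= gain
score = (score + score) % handle(count)
count = record(score)
record(count)
process(24)
count = count + 11
for num in gain:
    count = gain * 17
    num += count
process(count)
count *= score + gain
num = num + 14
score = count - count

13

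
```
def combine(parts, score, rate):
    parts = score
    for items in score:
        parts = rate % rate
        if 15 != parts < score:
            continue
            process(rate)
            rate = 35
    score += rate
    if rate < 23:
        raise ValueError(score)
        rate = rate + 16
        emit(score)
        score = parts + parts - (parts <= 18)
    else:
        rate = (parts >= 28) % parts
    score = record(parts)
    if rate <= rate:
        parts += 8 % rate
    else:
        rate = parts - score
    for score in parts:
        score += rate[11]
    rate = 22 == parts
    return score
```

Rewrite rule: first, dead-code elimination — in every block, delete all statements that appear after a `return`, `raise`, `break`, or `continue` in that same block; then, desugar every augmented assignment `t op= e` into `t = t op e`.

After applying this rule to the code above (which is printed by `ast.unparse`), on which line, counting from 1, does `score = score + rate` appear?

7

Transformed code:
def combine(parts, score, rate):
    parts = score
    for items in score:
        parts = rate % rate
        if 15 != parts < score:
            continue
    score = score + rate
    if rate < 23:
        raise ValueError(score)
    else:
        rate = (parts >= 28) % parts
    score = record(parts)
    if rate <= rate:
        parts = parts + 8 % rate
    else:
        rate = parts - score
    for score in parts:
        score = score + rate[11]
    rate = 22 == parts
    return score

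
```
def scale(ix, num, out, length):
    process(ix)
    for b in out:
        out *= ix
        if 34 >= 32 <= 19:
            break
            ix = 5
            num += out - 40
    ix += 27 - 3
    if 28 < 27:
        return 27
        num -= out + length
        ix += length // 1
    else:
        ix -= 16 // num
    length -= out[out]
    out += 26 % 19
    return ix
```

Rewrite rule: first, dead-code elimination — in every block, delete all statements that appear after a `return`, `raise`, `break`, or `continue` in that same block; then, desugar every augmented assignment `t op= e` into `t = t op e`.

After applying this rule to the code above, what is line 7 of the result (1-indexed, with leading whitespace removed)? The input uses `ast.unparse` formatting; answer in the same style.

ix = ix + (27 - 3)

Transformed code:
def scale(ix, num, out, length):
    process(ix)
    for b in out:
        out = out * ix
        if 34 >= 32 <= 19:
            break
    ix = ix + (27 - 3)
    if 28 < 27:
        return 27
    else:
        ix = ix - 16 // num
    length = length - out[out]
    out = out + 26 % 19
    return ix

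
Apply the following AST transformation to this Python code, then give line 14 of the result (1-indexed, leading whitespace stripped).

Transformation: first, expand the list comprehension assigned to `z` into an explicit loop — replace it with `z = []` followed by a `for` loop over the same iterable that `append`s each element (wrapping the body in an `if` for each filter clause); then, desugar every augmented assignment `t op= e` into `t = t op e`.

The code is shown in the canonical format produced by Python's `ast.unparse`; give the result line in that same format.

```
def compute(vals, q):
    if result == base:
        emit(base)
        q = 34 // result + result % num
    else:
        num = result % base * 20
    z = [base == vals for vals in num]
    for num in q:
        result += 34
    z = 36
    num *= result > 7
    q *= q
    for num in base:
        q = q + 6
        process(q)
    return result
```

q = q * q

Transformed code:
def compute(vals, q):
    if result == base:
        emit(base)
        q = 34 // result + result % num
    else:
        num = result % base * 20
    z = []
    for vals in num:
        z.append(base == vals)
    for num in q:
        result = result + 34
    z = 36
    num = num * (result > 7)
    q = q * q
    for num in base:
        q = q + 6
        process(q)
    return result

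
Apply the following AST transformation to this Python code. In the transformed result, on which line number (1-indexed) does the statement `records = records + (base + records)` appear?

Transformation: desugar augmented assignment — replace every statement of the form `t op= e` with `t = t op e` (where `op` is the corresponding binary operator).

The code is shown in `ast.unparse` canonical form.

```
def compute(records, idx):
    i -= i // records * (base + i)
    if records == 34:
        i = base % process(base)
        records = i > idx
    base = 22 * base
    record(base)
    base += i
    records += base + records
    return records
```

Transformed code:
def compute(records, idx):
    i = i - i // records * (base + i)
    if records == 34:
        i = base % process(base)
        records = i > idx
    base = 22 * base
    record(base)
    base = base + i
    records = records + (base + records)
    return records

9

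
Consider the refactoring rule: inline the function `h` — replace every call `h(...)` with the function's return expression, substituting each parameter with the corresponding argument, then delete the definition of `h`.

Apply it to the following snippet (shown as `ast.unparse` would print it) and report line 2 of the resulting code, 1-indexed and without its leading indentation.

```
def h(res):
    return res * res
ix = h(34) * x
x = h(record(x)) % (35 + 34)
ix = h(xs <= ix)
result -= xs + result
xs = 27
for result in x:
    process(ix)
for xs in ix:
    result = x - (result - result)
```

Transformed code:
ix = 34 * 34 * x
x = record(x) * record(x) % (35 + 34)
ix = (xs <= ix) * (xs <= ix)
result -= xs + result
xs = 27
for result in x:
    process(ix)
for xs in ix:
    result = x - (result - result)

x = record(x) * record(x) % (35 + 34)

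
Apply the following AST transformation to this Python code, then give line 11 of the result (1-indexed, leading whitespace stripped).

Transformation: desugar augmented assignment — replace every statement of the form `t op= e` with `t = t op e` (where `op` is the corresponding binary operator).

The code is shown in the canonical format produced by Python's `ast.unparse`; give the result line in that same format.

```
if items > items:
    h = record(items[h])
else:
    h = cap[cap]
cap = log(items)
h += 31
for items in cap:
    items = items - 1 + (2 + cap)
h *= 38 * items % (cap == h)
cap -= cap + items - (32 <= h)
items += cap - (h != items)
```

items = items + (cap - (h != items))

Transformed code:
if items > items:
    h = record(items[h])
else:
    h = cap[cap]
cap = log(items)
h = h + 31
for items in cap:
    items = items - 1 + (2 + cap)
h = h * (38 * items % (cap == h))
cap = cap - (cap + items - (32 <= h))
items = items + (cap - (h != items))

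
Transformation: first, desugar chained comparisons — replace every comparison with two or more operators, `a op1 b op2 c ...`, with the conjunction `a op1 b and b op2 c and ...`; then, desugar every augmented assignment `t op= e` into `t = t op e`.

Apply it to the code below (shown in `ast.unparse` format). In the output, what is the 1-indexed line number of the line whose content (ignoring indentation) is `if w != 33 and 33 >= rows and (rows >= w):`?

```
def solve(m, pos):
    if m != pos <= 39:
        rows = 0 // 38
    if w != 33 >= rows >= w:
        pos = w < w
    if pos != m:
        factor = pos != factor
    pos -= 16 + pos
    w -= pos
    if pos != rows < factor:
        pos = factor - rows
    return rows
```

Transformed code:
def solve(m, pos):
    if m != pos and pos <= 39:
        rows = 0 // 38
    if w != 33 and 33 >= rows and (rows >= w):
        pos = w < w
    if pos != m:
        factor = pos != factor
    pos = pos - (16 + pos)
    w = w - pos
    if pos != rows and rows < factor:
        pos = factor - rows
    return rows

4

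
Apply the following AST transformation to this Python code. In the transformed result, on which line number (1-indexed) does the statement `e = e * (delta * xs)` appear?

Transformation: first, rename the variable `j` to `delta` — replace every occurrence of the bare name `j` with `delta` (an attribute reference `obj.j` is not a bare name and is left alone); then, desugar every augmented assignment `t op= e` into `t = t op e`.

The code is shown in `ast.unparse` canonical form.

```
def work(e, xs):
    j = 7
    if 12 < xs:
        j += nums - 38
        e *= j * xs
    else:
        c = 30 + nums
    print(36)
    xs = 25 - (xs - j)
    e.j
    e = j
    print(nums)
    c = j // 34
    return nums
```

Transformed code:
def work(e, xs):
    delta = 7
    if 12 < xs:
        delta = delta + (nums - 38)
        e = e * (delta * xs)
    else:
        c = 30 + nums
    print(36)
    xs = 25 - (xs - delta)
    e.j
    e = delta
    print(nums)
    c = delta // 34
    return nums

5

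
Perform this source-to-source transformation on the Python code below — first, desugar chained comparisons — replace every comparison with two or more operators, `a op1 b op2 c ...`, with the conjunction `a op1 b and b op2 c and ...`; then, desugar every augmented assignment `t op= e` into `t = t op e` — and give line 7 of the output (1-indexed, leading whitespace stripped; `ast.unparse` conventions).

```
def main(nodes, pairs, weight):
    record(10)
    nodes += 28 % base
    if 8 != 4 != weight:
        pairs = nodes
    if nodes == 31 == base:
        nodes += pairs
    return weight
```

nodes = nodes + pairs

Transformed code:
def main(nodes, pairs, weight):
    record(10)
    nodes = nodes + 28 % base
    if 8 != 4 and 4 != weight:
        pairs = nodes
    if nodes == 31 and 31 == base:
        nodes = nodes + pairs
    return weight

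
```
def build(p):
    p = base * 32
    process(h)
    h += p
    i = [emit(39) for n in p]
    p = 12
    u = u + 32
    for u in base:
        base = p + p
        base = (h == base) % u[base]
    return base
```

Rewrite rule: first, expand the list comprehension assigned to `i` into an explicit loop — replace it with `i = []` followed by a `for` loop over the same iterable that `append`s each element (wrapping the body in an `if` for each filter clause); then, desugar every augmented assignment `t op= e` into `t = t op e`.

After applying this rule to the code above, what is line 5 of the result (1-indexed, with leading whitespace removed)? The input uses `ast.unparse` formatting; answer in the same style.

i = []

Transformed code:
def build(p):
    p = base * 32
    process(h)
    h = h + p
    i = []
    for n in p:
        i.append(emit(39))
    p = 12
    u = u + 32
    for u in base:
        base = p + p
        base = (h == base) % u[base]
    return base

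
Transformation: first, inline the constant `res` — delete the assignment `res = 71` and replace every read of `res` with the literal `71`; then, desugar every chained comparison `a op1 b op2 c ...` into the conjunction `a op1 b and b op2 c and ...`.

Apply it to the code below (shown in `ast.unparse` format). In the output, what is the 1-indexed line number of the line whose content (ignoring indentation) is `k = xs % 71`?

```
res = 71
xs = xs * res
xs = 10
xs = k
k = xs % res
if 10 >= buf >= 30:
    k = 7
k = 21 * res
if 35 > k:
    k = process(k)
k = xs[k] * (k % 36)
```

Transformed code:
xs = xs * 71
xs = 10
xs = k
k = xs % 71
if 10 >= buf and buf >= 30:
    k = 7
k = 21 * 71
if 35 > k:
    k = process(k)
k = xs[k] * (k % 36)

4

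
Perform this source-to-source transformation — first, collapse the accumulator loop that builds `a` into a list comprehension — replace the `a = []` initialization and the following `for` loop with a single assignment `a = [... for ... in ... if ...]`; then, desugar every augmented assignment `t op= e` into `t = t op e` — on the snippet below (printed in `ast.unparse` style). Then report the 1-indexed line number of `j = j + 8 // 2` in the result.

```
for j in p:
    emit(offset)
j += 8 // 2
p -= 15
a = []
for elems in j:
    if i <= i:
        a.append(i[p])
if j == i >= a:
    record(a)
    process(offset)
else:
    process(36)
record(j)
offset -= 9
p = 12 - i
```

3

Transformed code:
for j in p:
    emit(offset)
j = j + 8 // 2
p = p - 15
a = [i[p] for elems in j if i <= i]
if j == i >= a:
    record(a)
    process(offset)
else:
    process(36)
record(j)
offset = offset - 9
p = 12 - i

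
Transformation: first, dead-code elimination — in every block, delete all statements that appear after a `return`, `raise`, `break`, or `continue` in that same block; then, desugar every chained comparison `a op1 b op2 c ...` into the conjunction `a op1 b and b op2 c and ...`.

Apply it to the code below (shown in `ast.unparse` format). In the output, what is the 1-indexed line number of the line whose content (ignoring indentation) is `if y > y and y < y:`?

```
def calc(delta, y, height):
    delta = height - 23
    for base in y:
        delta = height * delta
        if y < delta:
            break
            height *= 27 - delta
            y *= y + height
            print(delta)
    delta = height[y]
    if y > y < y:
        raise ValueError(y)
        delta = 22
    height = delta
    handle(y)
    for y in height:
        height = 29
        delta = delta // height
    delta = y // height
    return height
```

Transformed code:
def calc(delta, y, height):
    delta = height - 23
    for base in y:
        delta = height * delta
        if y < delta:
            break
    delta = height[y]
    if y > y and y < y:
        raise ValueError(y)
    height = delta
    handle(y)
    for y in height:
        height = 29
        delta = delta // height
    delta = y // height
    return height

8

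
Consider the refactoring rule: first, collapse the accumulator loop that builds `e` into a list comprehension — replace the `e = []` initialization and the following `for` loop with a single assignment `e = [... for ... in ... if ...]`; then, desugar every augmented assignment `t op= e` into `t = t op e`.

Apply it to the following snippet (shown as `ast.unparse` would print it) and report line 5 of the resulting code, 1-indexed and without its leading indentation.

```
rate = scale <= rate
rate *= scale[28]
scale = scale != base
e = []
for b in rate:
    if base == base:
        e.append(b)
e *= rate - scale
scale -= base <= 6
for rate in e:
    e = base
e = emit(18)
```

e = e * (rate - scale)

Transformed code:
rate = scale <= rate
rate = rate * scale[28]
scale = scale != base
e = [b for b in rate if base == base]
e = e * (rate - scale)
scale = scale - (base <= 6)
for rate in e:
    e = base
e = emit(18)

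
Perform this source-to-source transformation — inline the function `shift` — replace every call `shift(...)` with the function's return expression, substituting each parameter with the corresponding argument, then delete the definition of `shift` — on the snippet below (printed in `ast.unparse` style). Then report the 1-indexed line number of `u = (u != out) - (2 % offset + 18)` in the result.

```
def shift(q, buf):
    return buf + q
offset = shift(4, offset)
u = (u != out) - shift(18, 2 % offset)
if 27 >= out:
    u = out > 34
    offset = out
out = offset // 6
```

Transformed code:
offset = offset + 4
u = (u != out) - (2 % offset + 18)
if 27 >= out:
    u = out > 34
    offset = out
out = offset // 6

2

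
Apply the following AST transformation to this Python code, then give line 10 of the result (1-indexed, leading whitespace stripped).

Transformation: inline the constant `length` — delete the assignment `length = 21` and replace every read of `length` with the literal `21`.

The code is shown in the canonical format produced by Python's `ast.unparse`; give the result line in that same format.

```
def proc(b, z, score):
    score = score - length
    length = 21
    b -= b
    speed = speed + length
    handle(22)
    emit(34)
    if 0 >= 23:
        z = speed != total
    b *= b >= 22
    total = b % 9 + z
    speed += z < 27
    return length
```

Transformed code:
def proc(b, z, score):
    score = score - 21
    b -= b
    speed = speed + 21
    handle(22)
    emit(34)
    if 0 >= 23:
        z = speed != total
    b *= b >= 22
    total = b % 9 + z
    speed += z < 27
    return 21

total = b % 9 + z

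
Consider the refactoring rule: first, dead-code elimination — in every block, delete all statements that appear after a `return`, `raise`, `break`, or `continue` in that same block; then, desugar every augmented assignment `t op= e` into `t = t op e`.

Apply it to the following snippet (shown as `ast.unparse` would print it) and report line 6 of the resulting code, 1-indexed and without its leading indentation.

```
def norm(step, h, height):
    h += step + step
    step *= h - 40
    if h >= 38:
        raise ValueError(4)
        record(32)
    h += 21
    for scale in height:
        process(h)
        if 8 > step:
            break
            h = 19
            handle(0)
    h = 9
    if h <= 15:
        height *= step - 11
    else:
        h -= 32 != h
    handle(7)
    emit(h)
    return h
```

h = h + 21

Transformed code:
def norm(step, h, height):
    h = h + (step + step)
    step = step * (h - 40)
    if h >= 38:
        raise ValueError(4)
    h = h + 21
    for scale in height:
        process(h)
        if 8 > step:
            break
    h = 9
    if h <= 15:
        height = height * (step - 11)
    else:
        h = h - (32 != h)
    handle(7)
    emit(h)
    return h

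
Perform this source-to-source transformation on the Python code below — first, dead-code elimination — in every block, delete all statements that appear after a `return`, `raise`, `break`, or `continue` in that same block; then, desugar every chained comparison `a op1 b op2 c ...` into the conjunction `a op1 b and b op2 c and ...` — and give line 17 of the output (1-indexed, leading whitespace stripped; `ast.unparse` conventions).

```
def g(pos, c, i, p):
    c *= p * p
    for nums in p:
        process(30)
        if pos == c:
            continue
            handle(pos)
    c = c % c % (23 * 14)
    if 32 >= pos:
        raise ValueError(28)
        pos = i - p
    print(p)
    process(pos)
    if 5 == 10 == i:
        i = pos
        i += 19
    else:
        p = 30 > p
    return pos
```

return pos

Transformed code:
def g(pos, c, i, p):
    c *= p * p
    for nums in p:
        process(30)
        if pos == c:
            continue
    c = c % c % (23 * 14)
    if 32 >= pos:
        raise ValueError(28)
    print(p)
    process(pos)
    if 5 == 10 and 10 == i:
        i = pos
        i += 19
    else:
        p = 30 > p
    return pos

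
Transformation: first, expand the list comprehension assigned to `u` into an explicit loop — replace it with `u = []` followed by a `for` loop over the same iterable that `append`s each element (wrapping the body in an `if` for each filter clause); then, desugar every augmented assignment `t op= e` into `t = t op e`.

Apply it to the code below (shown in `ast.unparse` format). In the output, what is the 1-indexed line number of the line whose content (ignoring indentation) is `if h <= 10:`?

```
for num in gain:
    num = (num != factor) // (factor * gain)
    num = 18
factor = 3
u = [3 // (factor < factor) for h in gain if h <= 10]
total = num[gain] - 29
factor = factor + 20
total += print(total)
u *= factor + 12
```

Transformed code:
for num in gain:
    num = (num != factor) // (factor * gain)
    num = 18
factor = 3
u = []
for h in gain:
    if h <= 10:
        u.append(3 // (factor < factor))
total = num[gain] - 29
factor = factor + 20
total = total + print(total)
u = u * (factor + 12)

7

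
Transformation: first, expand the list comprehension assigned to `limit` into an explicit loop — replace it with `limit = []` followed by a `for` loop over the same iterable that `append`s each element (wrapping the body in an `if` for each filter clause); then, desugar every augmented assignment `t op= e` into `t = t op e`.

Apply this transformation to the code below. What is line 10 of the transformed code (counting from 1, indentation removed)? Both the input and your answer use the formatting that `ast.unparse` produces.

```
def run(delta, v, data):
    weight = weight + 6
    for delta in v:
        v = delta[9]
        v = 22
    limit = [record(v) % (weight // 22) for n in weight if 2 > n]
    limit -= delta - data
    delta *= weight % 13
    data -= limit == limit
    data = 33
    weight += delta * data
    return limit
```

Transformed code:
def run(delta, v, data):
    weight = weight + 6
    for delta in v:
        v = delta[9]
        v = 22
    limit = []
    for n in weight:
        if 2 > n:
            limit.append(record(v) % (weight // 22))
    limit = limit - (delta - data)
    delta = delta * (weight % 13)
    data = data - (limit == limit)
    data = 33
    weight = weight + delta * data
    return limit

limit = limit - (delta - data)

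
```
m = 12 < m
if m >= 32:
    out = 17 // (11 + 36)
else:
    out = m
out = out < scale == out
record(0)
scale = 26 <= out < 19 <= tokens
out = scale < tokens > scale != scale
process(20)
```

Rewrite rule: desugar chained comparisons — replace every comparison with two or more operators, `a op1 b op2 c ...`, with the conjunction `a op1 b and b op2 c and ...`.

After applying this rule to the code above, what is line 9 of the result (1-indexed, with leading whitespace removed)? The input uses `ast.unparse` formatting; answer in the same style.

Transformed code:
m = 12 < m
if m >= 32:
    out = 17 // (11 + 36)
else:
    out = m
out = out < scale and scale == out
record(0)
scale = 26 <= out and out < 19 and (19 <= tokens)
out = scale < tokens and tokens > scale and (scale != scale)
process(20)

out = scale < tokens and tokens > scale and (scale != scale)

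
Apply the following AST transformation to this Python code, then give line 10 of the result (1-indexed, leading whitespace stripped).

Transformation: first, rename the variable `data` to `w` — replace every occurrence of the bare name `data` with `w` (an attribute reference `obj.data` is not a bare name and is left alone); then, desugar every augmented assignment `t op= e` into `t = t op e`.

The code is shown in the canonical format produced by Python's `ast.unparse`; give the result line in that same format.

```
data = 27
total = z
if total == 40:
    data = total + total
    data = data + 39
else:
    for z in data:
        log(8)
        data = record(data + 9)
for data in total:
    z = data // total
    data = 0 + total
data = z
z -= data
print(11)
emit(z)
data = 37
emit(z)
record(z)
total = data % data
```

Transformed code:
w = 27
total = z
if total == 40:
    w = total + total
    w = w + 39
else:
    for z in w:
        log(8)
        w = record(w + 9)
for w in total:
    z = w // total
    w = 0 + total
w = z
z = z - w
print(11)
emit(z)
w = 37
emit(z)
record(z)
total = w % w

for w in total:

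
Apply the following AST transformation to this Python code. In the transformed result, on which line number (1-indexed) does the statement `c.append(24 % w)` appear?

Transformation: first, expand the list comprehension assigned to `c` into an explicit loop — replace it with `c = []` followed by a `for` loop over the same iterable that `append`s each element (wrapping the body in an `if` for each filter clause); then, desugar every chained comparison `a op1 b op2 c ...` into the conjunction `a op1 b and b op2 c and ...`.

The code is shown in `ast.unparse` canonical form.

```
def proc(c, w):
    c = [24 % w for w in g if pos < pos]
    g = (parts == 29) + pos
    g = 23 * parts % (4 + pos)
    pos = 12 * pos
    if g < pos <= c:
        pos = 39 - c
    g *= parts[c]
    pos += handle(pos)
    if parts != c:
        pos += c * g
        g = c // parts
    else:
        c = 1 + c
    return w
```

Transformed code:
def proc(c, w):
    c = []
    for w in g:
        if pos < pos:
            c.append(24 % w)
    g = (parts == 29) + pos
    g = 23 * parts % (4 + pos)
    pos = 12 * pos
    if g < pos and pos <= c:
        pos = 39 - c
    g *= parts[c]
    pos += handle(pos)
    if parts != c:
        pos += c * g
        g = c // parts
    else:
        c = 1 + c
    return w

5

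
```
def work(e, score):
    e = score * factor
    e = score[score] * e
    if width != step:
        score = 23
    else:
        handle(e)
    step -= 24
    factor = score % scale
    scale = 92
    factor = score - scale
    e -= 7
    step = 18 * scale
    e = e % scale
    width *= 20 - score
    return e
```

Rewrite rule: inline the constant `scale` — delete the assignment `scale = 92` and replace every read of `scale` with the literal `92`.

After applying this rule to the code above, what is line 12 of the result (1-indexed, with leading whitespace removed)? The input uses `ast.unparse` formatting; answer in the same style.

step = 18 * 92

Transformed code:
def work(e, score):
    e = score * factor
    e = score[score] * e
    if width != step:
        score = 23
    else:
        handle(e)
    step -= 24
    factor = score % 92
    factor = score - 92
    e -= 7
    step = 18 * 92
    e = e % 92
    width *= 20 - score
    return e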